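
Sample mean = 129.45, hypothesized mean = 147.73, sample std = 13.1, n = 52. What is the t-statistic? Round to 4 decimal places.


t = (xbar - mu0) / (s/sqrt(n))
xbar - mu0 = 129.45 - 147.73 = -18.28
sqrt(52) ≈ 7.21110255
s/sqrt(n) = 13.1 / 7.21110255 ≈ 1.81664314
t = -18.28 / 1.81664314 ≈ -10.062516

-10.0625


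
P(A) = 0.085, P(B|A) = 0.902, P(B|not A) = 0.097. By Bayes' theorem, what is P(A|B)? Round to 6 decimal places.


P(A|B) = P(B|A)*P(A) / P(B), P(B) = P(B|A)*P(A) + P(B|not A)*P(not A)
P(B|A)*P(A) = 0.902 * 0.085 = 0.07667
P(B|not A)*P(not A) = 0.097 * 0.915 = 0.088755
P(B) = 0.07667 + 0.088755 = 0.165425
P(A|B) = 0.07667 / 0.165425 ≈ 0.46347287

0.463473


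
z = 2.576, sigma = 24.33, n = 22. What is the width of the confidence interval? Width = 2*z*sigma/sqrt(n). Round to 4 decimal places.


width = 2*z*sigma/sqrt(n)
2*z*sigma = 2 * 2.576 * 24.33 = 125.34816
sqrt(22) ≈ 4.690416
width = 125.34816 / 4.690416 ≈ 26.724318

26.7243


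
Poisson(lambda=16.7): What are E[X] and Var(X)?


E[X] = Var(X) = lambda = 16.7

16.7, 16.7


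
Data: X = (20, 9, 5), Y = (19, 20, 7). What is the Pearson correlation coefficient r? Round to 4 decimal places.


r = sum((xi-xbar)(yi-ybar)) / sqrt(sum((xi-xbar)^2) * sum((yi-ybar)^2))
n = 3, xbar = 34/3 ≈ 11.333333, ybar = 46/3 ≈ 15.333333
Sxy = sum((xi-xbar)(yi-ybar)) = 221/3 ≈ 73.666667
Sxx = sum((xi-xbar)^2) = 362/3 ≈ 120.666667
Syy = sum((yi-ybar)^2) = 314/3 ≈ 104.666667
sqrt(Sxx*Syy) ≈ 112.382284
r = Sxy / sqrt(Sxx*Syy) = 73.666667 / 112.382284 ≈ 0.655501

0.6555


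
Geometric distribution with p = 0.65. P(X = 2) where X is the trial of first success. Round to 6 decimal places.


P = (1-p)^(k-1) * p
(1-p)^(k-1) = 0.35^1 = 0.35
P = 0.35 * 0.65 = 0.2275

0.227500


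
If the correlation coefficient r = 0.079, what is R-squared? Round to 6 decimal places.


R^2 = r^2 = (0.079)^2 = 0.006241

0.006241


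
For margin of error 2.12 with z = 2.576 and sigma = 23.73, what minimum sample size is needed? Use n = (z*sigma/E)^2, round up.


z*sigma/E = 2.576 * 23.73 / 2.12 ≈ 28.834189
(z*sigma/E)^2 ≈ 831.410437
round up: n = 832

832


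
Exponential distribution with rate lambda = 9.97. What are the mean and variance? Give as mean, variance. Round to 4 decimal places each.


mean = 1/lam, var = 1/lam^2
mean = 1 / 9.97 = 100/997 ≈ 0.100301
lam^2 = 9.97^2 = 99.4009
var = 1 / 99.4009 ≈ 0.010060

0.1003, 0.0101


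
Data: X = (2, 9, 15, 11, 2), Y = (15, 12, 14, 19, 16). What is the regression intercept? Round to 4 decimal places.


a = ybar - b*xbar, where b = sum((xi-xbar)(yi-ybar)) / sum((xi-xbar)^2)
n = 5, xbar = 39/5 = 7.8, ybar = 76/5 = 15.2
Sxy = sum((xi-xbar)(yi-ybar)) = -3.8
Sxx = sum((xi-xbar)^2) = 130.8
b = Sxy / Sxx = -19/654 ≈ -0.029052
a = 15.2 - (-0.029052) * 7.8 = 3363/218 ≈ 15.426606

15.4266


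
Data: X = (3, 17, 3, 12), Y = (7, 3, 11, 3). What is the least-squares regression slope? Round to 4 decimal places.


b = sum((xi-xbar)(yi-ybar)) / sum((xi-xbar)^2)
n = 4, xbar = 35/4 = 8.75, ybar = 24/4 = 6
Sxy = sum((xi-xbar)(yi-ybar)) = -69
Sxx = sum((xi-xbar)^2) = 144.75
b = Sxy / Sxx = -92/193 ≈ -0.476684

-0.4767


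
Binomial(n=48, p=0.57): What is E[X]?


E[X] = n*p = 48 * 0.57 = 27.36

27.36


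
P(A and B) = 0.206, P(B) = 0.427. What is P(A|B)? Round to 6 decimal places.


P(A|B) = P(A and B) / P(B) = 0.206 / 0.427 = 206/427 ≈ 0.48243560

0.482436


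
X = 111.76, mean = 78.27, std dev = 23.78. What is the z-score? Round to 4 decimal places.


z = (X - mu) / sigma
X - mu = 111.76 - 78.27 = 33.49
z = 33.49 / 23.78 = 3349/2378 ≈ 1.408326

1.4083


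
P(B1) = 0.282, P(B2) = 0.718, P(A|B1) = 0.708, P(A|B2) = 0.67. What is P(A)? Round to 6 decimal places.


P(A) = P(A|B1)*P(B1) + P(A|B2)*P(B2)
P(A|B1)*P(B1) = 0.708 * 0.282 = 0.199656
P(A|B2)*P(B2) = 0.67 * 0.718 = 0.48106
P(A) = 0.199656 + 0.48106 = 0.680716

0.680716


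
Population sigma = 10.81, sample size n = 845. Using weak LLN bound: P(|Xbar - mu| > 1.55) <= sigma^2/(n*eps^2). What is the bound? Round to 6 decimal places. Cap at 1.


bound = min(1, sigma^2/(n*eps^2))
sigma^2 = 10.81^2 = 116.8561
n*eps^2 = 845 * 1.55^2 = 845 * 2.4025 = 2030.1125
sigma^2/(n*eps^2) = 116.8561 / 2030.1125 ≈ 0.05756139

0.057561


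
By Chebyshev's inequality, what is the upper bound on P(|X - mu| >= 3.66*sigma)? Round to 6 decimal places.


P <= 1/k^2
k^2 = 3.66^2 = 13.3956
1/k^2 = 1 / 13.3956 ≈ 0.07465138

0.074651


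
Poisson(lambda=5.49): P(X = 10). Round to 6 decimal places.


P = e^(-lam) * lam^k / k!
e^(-5.49) ≈ 0.004127844
lam^k = 5.49^10 ≈ 24872729.369501
k! = 10! = 3628800
P = 0.004127844 * 24872729.369501 / 3628800 ≈ 0.028293

0.028293


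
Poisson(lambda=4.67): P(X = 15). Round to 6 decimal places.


P = e^(-lam) * lam^k / k!
e^(-4.67) ≈ 0.009372270
lam^k = 4.67^15 ≈ 10958552901.475963
k! = 15! = 1307674368000
P = 0.009372270 * 10958552901.475963 / 1307674368000 ≈ 0.000079

0.000079


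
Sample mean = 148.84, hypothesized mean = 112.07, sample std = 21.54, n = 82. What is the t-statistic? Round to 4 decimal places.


t = (xbar - mu0) / (s/sqrt(n))
xbar - mu0 = 148.84 - 112.07 = 36.77
sqrt(82) ≈ 9.05538514
s/sqrt(n) = 21.54 / 9.05538514 ≈ 2.37869507
t = 36.77 / 2.37869507 ≈ 15.458055

15.4581


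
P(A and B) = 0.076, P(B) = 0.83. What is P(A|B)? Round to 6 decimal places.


P(A|B) = P(A and B) / P(B) = 0.076 / 0.83 = 38/415 ≈ 0.09156627

0.091566


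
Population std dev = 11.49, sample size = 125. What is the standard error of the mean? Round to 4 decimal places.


SE = sigma / sqrt(n)
sqrt(125) ≈ 11.180340
SE = 11.49 / 11.180340 ≈ 1.027697

1.0277


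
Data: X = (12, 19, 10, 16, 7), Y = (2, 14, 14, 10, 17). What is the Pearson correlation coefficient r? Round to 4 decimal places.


r = sum((xi-xbar)(yi-ybar)) / sqrt(sum((xi-xbar)^2) * sum((yi-ybar)^2))
n = 5, xbar = 64/5 = 12.8, ybar = 57/5 = 11.4
Sxy = sum((xi-xbar)(yi-ybar)) = -20.6
Sxx = sum((xi-xbar)^2) = 90.8
Syy = sum((yi-ybar)^2) = 135.2
sqrt(Sxx*Syy) ≈ 110.797834
r = Sxy / sqrt(Sxx*Syy) = -20.6 / 110.797834 ≈ -0.185924

-0.1859


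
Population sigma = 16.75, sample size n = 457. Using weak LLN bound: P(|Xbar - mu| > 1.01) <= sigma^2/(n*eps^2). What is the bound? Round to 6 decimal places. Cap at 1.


bound = min(1, sigma^2/(n*eps^2))
sigma^2 = 16.75^2 = 280.5625
n*eps^2 = 457 * 1.01^2 = 457 * 1.0201 = 466.1857
sigma^2/(n*eps^2) = 280.5625 / 466.1857 ≈ 0.60182562

0.601826


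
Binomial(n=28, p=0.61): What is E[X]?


E[X] = n*p = 28 * 0.61 = 17.08

17.08


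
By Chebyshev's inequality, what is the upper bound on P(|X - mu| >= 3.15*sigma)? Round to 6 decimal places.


P <= 1/k^2
k^2 = 3.15^2 = 9.9225
1/k^2 = 1 / 9.9225 = 400/3969 ≈ 0.10078105

0.100781


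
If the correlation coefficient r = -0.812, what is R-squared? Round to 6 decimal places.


R^2 = r^2 = (-0.812)^2 = 0.659344

0.659344


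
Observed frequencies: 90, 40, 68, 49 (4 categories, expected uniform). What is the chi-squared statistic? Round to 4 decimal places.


chi2 = sum((O-E)^2/E), E = total/4
total = 247, E = 247/4 = 61.75
(90 - 61.75)^2 / 61.75 = 798.0625 / 61.75 = 12769/988 ≈ 12.924089
(40 - 61.75)^2 / 61.75 = 473.0625 / 61.75 = 7569/988 ≈ 7.660931
(68 - 61.75)^2 / 61.75 = 39.0625 / 61.75 = 625/988 ≈ 0.632591
(49 - 61.75)^2 / 61.75 = 162.5625 / 61.75 = 2601/988 ≈ 2.632591
chi2 = 5891/247 ≈ 23.850202

23.8502


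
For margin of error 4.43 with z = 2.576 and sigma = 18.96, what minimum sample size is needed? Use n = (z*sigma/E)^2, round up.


z*sigma/E = 2.576 * 18.96 / 4.43 ≈ 11.025047
(z*sigma/E)^2 ≈ 121.551670
round up: n = 122

122


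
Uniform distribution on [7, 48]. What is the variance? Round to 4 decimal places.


Var = (b-a)^2 / 12
(b-a)^2 = (48 - 7)^2 = 1681
Var = 1681/12 ≈ 140.083333

140.0833


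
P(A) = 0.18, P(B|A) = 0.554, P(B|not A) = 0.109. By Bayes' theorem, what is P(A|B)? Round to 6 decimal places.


P(A|B) = P(B|A)*P(A) / P(B), P(B) = P(B|A)*P(A) + P(B|not A)*P(not A)
P(B|A)*P(A) = 0.554 * 0.18 = 0.09972
P(B|not A)*P(not A) = 0.109 * 0.82 = 0.08938
P(B) = 0.09972 + 0.08938 = 0.1891
P(A|B) = 0.09972 / 0.1891 = 4986/9455 ≈ 0.52734003

0.527340


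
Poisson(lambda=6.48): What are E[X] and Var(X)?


E[X] = Var(X) = lambda = 6.48

6.48, 6.48


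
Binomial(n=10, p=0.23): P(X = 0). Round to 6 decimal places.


P = C(n,k) * p^k * (1-p)^(n-k)
C(10,0) = 1
p^k = 0.23^0 = 1
(1-p)^(n-k) = 0.77^10 ≈ 0.07326680
P = 1 * 1 * 0.07326680 ≈ 0.073267

0.073267


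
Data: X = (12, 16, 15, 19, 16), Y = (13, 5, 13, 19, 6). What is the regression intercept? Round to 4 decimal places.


a = ybar - b*xbar, where b = sum((xi-xbar)(yi-ybar)) / sum((xi-xbar)^2)
n = 5, xbar = 78/5 = 15.6, ybar = 56/5 = 11.2
Sxy = sum((xi-xbar)(yi-ybar)) = 14.4
Sxx = sum((xi-xbar)^2) = 25.2
b = Sxy / Sxx = 4/7 ≈ 0.571429
a = 11.2 - 0.571429 * 15.6 = 16/7 ≈ 2.285714

2.2857


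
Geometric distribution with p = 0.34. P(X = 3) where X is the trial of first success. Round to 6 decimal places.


P = (1-p)^(k-1) * p
(1-p)^(k-1) = 0.66^2 = 0.4356
P = 0.4356 * 0.34 = 0.148104

0.148104


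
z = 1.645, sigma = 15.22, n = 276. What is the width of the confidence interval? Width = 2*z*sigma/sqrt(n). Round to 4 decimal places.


width = 2*z*sigma/sqrt(n)
2*z*sigma = 2 * 1.645 * 15.22 = 50.0738
sqrt(276) ≈ 16.613248
width = 50.0738 / 16.613248 ≈ 3.014089

3.0141


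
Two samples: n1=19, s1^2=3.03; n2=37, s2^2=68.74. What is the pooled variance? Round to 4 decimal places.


sp^2 = ((n1-1)*s1^2 + (n2-1)*s2^2)/(n1+n2-2)
(n1-1)*s1^2 = 18 * 3.03 = 54.54
(n2-1)*s2^2 = 36 * 68.74 = 2474.64
numerator = 54.54 + 2474.64 = 2529.18
n1+n2-2 = 54
sp^2 = 2529.18 / 54 = 14051/300 ≈ 46.836667

46.8367


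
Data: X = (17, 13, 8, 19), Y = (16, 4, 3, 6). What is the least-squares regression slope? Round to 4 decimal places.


b = sum((xi-xbar)(yi-ybar)) / sum((xi-xbar)^2)
n = 4, xbar = 57/4 = 14.25, ybar = 29/4 = 7.25
Sxy = sum((xi-xbar)(yi-ybar)) = 48.75
Sxx = sum((xi-xbar)^2) = 70.75
b = Sxy / Sxx = 195/283 ≈ 0.689046

0.6890


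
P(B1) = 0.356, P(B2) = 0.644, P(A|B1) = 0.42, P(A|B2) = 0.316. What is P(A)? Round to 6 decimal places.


P(A) = P(A|B1)*P(B1) + P(A|B2)*P(B2)
P(A|B1)*P(B1) = 0.42 * 0.356 = 0.14952
P(A|B2)*P(B2) = 0.316 * 0.644 = 0.203504
P(A) = 0.14952 + 0.203504 = 0.353024

0.353024


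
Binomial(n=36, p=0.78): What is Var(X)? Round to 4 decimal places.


Var = n*p*(1-p) = 36 * 0.78 * 0.22 = 6.1776

6.1776


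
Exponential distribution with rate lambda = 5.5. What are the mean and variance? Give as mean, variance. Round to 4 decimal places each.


mean = 1/lam, var = 1/lam^2
mean = 1 / 5.5 = 2/11 ≈ 0.181818
lam^2 = 5.5^2 = 30.25
var = 1 / 30.25 = 4/121 ≈ 0.033058

0.1818, 0.0331


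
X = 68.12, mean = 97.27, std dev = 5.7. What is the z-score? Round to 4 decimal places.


z = (X - mu) / sigma
X - mu = 68.12 - 97.27 = -29.15
z = -29.15 / 5.7 = -583/114 ≈ -5.114035

-5.1140


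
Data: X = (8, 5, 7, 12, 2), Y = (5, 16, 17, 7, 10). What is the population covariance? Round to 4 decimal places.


Cov = (1/n)*sum((xi-xbar)(yi-ybar))
n = 5, xbar = 34/5 = 6.8, ybar = 55/5 = 11
sum((xi-xbar)(yi-ybar)) = -31
Cov = -31 / 5 = -6.2

-6.2000


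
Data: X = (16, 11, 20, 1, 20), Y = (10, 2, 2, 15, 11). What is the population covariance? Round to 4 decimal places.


Cov = (1/n)*sum((xi-xbar)(yi-ybar))
n = 5, xbar = 68/5 = 13.6, ybar = 40/5 = 8
sum((xi-xbar)(yi-ybar)) = -87
Cov = -87 / 5 = -17.4

-17.4000


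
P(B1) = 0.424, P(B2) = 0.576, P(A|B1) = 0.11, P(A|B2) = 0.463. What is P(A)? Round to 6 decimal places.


P(A) = P(A|B1)*P(B1) + P(A|B2)*P(B2)
P(A|B1)*P(B1) = 0.11 * 0.424 = 0.04664
P(A|B2)*P(B2) = 0.463 * 0.576 = 0.266688
P(A) = 0.04664 + 0.266688 = 0.313328

0.313328


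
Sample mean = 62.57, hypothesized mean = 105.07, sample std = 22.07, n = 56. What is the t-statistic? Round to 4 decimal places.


t = (xbar - mu0) / (s/sqrt(n))
xbar - mu0 = 62.57 - 105.07 = -42.5
sqrt(56) ≈ 7.48331477
s/sqrt(n) = 22.07 / 7.48331477 ≈ 2.94922780
t = -42.5 / 2.94922780 ≈ -14.410552

-14.4106


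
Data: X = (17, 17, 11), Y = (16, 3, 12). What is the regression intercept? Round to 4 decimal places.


a = ybar - b*xbar, where b = sum((xi-xbar)(yi-ybar)) / sum((xi-xbar)^2)
n = 3, xbar = 45/3 = 15, ybar = 31/3 ≈ 10.333333
Sxy = sum((xi-xbar)(yi-ybar)) = -10
Sxx = sum((xi-xbar)^2) = 24
b = Sxy / Sxx = -5/12 ≈ -0.416667
a = 10.333333 - (-0.416667) * 15 = 199/12 ≈ 16.583333

16.5833


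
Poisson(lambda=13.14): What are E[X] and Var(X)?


E[X] = Var(X) = lambda = 13.14

13.14, 13.14


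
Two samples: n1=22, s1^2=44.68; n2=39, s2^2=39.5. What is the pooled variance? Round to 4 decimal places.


sp^2 = ((n1-1)*s1^2 + (n2-1)*s2^2)/(n1+n2-2)
(n1-1)*s1^2 = 21 * 44.68 = 938.28
(n2-1)*s2^2 = 38 * 39.5 = 1501
numerator = 938.28 + 1501 = 2439.28
n1+n2-2 = 59
sp^2 = 2439.28 / 59 = 60982/1475 ≈ 41.343729

41.3437


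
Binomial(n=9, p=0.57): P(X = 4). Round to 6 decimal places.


P = C(n,k) * p^k * (1-p)^(n-k)
C(9,4) = 126
p^k = 0.57^4 ≈ 0.1055600
(1-p)^(n-k) = 0.43^5 ≈ 0.01470084
P = 126 * 0.1055600 * 0.01470084 ≈ 0.195529

0.195529


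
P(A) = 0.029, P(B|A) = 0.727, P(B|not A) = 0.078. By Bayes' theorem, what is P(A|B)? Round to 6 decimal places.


P(A|B) = P(B|A)*P(A) / P(B), P(B) = P(B|A)*P(A) + P(B|not A)*P(not A)
P(B|A)*P(A) = 0.727 * 0.029 = 0.021083
P(B|not A)*P(not A) = 0.078 * 0.971 = 0.075738
P(B) = 0.021083 + 0.075738 = 0.096821
P(A|B) = 0.021083 / 0.096821 ≈ 0.21775235

0.217752


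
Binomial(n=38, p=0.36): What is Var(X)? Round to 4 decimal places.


Var = n*p*(1-p) = 38 * 0.36 * 0.64 = 8.7552

8.7552


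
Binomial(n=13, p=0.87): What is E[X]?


E[X] = n*p = 13 * 0.87 = 11.31

11.31


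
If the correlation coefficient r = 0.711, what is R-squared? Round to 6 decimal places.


R^2 = r^2 = (0.711)^2 = 0.505521

0.505521


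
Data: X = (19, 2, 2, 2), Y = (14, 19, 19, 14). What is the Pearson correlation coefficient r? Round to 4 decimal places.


r = sum((xi-xbar)(yi-ybar)) / sqrt(sum((xi-xbar)^2) * sum((yi-ybar)^2))
n = 4, xbar = 25/4 = 6.25, ybar = 66/4 = 16.5
Sxy = sum((xi-xbar)(yi-ybar)) = -42.5
Sxx = sum((xi-xbar)^2) = 216.75
Syy = sum((yi-ybar)^2) = 25
sqrt(Sxx*Syy) ≈ 73.612159
r = Sxy / sqrt(Sxx*Syy) = -42.5 / 73.612159 ≈ -0.577350

-0.5774


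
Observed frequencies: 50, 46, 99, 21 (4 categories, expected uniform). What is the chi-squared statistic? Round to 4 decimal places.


chi2 = sum((O-E)^2/E), E = total/4
total = 216, E = 216/4 = 54
(50 - 54)^2 / 54 = 16 / 54 = 8/27 ≈ 0.296296
(46 - 54)^2 / 54 = 64 / 54 = 32/27 ≈ 1.185185
(99 - 54)^2 / 54 = 2025 / 54 = 37.5
(21 - 54)^2 / 54 = 1089 / 54 = 121/6 ≈ 20.166667
chi2 = 1597/27 ≈ 59.148148

59.1481


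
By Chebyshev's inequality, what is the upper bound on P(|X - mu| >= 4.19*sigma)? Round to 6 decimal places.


P <= 1/k^2
k^2 = 4.19^2 = 17.5561
1/k^2 = 1 / 17.5561 ≈ 0.05696026

0.056960


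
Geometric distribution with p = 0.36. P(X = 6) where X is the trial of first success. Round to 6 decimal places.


P = (1-p)^(k-1) * p
(1-p)^(k-1) = 0.64^5 ≈ 0.1073742
P = 0.1073742 * 0.36 ≈ 0.03865471

0.038655


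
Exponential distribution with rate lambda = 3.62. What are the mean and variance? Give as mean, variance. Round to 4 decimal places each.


mean = 1/lam, var = 1/lam^2
mean = 1 / 3.62 = 50/181 ≈ 0.276243
lam^2 = 3.62^2 = 13.1044
var = 1 / 13.1044 ≈ 0.076310

0.2762, 0.0763


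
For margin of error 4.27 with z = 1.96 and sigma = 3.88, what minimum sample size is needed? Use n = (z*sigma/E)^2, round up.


z*sigma/E = 1.96 * 3.88 / 4.27 = 2716/1525 ≈ 1.780984
(z*sigma/E)^2 ≈ 3.171903
round up: n = 4

4


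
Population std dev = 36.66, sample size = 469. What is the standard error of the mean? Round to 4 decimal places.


SE = sigma / sqrt(n)
sqrt(469) ≈ 21.656408
SE = 36.66 / 21.656408 ≈ 1.692802

1.6928


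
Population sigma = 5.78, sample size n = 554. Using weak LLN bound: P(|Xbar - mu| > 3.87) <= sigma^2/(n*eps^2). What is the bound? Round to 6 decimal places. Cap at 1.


bound = min(1, sigma^2/(n*eps^2))
sigma^2 = 5.78^2 = 33.4084
n*eps^2 = 554 * 3.87^2 = 554 * 14.9769 = 8297.2026
sigma^2/(n*eps^2) = 33.4084 / 8297.2026 ≈ 0.00402647

0.004026


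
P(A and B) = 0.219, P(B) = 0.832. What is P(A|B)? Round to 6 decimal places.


P(A|B) = P(A and B) / P(B) = 0.219 / 0.832 = 219/832 ≈ 0.26322115

0.263221


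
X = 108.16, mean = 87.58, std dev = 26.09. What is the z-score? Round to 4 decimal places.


z = (X - mu) / sigma
X - mu = 108.16 - 87.58 = 20.58
z = 20.58 / 26.09 = 2058/2609 ≈ 0.788808

0.7888


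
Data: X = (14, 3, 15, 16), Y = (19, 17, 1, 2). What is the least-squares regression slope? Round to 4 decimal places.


b = sum((xi-xbar)(yi-ybar)) / sum((xi-xbar)^2)
n = 4, xbar = 48/4 = 12, ybar = 39/4 = 9.75
Sxy = sum((xi-xbar)(yi-ybar)) = -104
Sxx = sum((xi-xbar)^2) = 110
b = Sxy / Sxx = -52/55 ≈ -0.945455

-0.9455


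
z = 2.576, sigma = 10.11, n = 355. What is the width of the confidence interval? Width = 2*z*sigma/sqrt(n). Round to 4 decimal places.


width = 2*z*sigma/sqrt(n)
2*z*sigma = 2 * 2.576 * 10.11 = 52.08672
sqrt(355) ≈ 18.841444
width = 52.08672 / 18.841444 ≈ 2.764476

2.7645


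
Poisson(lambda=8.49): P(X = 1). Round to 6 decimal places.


P = e^(-lam) * lam^k / k!
e^(-8.49) ≈ 0.0002055133
lam^k = 8.49^1 = 8.49
k! = 1! = 1
P = 0.0002055133 * 8.49 / 1 ≈ 0.001745

0.001745


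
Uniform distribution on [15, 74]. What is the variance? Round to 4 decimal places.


Var = (b-a)^2 / 12
(b-a)^2 = (74 - 15)^2 = 3481
Var = 3481/12 ≈ 290.083333

290.0833


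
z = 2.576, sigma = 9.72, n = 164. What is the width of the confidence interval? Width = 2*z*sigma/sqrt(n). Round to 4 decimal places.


width = 2*z*sigma/sqrt(n)
2*z*sigma = 2 * 2.576 * 9.72 = 50.07744
sqrt(164) ≈ 12.806248
width = 50.07744 / 12.806248 ≈ 3.910391

3.9104


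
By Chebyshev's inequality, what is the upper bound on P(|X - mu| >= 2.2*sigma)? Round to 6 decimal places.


P <= 1/k^2
k^2 = 2.2^2 = 4.84
1/k^2 = 1 / 4.84 = 25/121 ≈ 0.20661157

0.206612


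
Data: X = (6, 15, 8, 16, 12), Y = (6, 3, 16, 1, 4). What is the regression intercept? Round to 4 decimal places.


a = ybar - b*xbar, where b = sum((xi-xbar)(yi-ybar)) / sum((xi-xbar)^2)
n = 5, xbar = 57/5 = 11.4, ybar = 30/5 = 6
Sxy = sum((xi-xbar)(yi-ybar)) = -69
Sxx = sum((xi-xbar)^2) = 75.2
b = Sxy / Sxx = -345/376 ≈ -0.917553
a = 6 - (-0.917553) * 11.4 = 6189/376 ≈ 16.460106

16.4601


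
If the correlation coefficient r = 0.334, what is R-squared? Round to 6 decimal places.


R^2 = r^2 = (0.334)^2 = 0.111556

0.111556


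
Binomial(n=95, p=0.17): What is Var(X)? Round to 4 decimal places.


Var = n*p*(1-p) = 95 * 0.17 * 0.83 = 13.4045

13.4045


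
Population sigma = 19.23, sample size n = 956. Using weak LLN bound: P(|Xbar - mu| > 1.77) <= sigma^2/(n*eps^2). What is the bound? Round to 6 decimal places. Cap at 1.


bound = min(1, sigma^2/(n*eps^2))
sigma^2 = 19.23^2 = 369.7929
n*eps^2 = 956 * 1.77^2 = 956 * 3.1329 = 2995.0524
sigma^2/(n*eps^2) = 369.7929 / 2995.0524 ≈ 0.12346792

0.123468


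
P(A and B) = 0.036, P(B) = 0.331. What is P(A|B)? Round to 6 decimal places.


P(A|B) = P(A and B) / P(B) = 0.036 / 0.331 = 36/331 ≈ 0.10876133

0.108761


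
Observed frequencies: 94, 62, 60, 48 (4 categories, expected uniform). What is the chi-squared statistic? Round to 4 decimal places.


chi2 = sum((O-E)^2/E), E = total/4
total = 264, E = 264/4 = 66
(94 - 66)^2 / 66 = 784 / 66 = 392/33 ≈ 11.878788
(62 - 66)^2 / 66 = 16 / 66 = 8/33 ≈ 0.242424
(60 - 66)^2 / 66 = 36 / 66 = 6/11 ≈ 0.545455
(48 - 66)^2 / 66 = 324 / 66 = 54/11 ≈ 4.909091
chi2 = 580/33 ≈ 17.575758

17.5758


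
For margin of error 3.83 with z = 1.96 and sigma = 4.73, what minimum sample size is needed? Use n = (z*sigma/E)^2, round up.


z*sigma/E = 1.96 * 4.73 / 3.83 = 23177/9575 ≈ 2.420574
(z*sigma/E)^2 ≈ 5.859180
round up: n = 6

6


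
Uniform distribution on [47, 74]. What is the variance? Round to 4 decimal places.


Var = (b-a)^2 / 12
(b-a)^2 = (74 - 47)^2 = 729
Var = 729/12 = 60.75

60.7500


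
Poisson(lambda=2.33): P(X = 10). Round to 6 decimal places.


P = e^(-lam) * lam^k / k!
e^(-2.33) ≈ 0.09729575
lam^k = 2.33^10 ≈ 4715.841612
k! = 10! = 3628800
P = 0.09729575 * 4715.841612 / 3628800 ≈ 0.000126

0.000126


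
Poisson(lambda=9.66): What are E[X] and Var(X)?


E[X] = Var(X) = lambda = 9.66

9.66, 9.66


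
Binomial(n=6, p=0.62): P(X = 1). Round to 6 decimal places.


P = C(n,k) * p^k * (1-p)^(n-k)
C(6,1) = 6
p^k = 0.62^1 = 0.62
(1-p)^(n-k) = 0.38^5 ≈ 0.007923517
P = 6 * 0.62 * 0.007923517 ≈ 0.029475

0.029475


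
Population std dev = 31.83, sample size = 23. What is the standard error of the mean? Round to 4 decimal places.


SE = sigma / sqrt(n)
sqrt(23) ≈ 4.795832
SE = 31.83 / 4.795832 ≈ 6.637014

6.6370


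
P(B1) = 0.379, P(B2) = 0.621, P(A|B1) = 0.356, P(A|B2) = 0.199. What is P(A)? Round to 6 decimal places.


P(A) = P(A|B1)*P(B1) + P(A|B2)*P(B2)
P(A|B1)*P(B1) = 0.356 * 0.379 = 0.134924
P(A|B2)*P(B2) = 0.199 * 0.621 = 0.123579
P(A) = 0.134924 + 0.123579 = 0.258503

0.258503


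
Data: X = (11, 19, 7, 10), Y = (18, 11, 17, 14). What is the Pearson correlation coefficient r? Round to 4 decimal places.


r = sum((xi-xbar)(yi-ybar)) / sqrt(sum((xi-xbar)^2) * sum((yi-ybar)^2))
n = 4, xbar = 47/4 = 11.75, ybar = 60/4 = 15
Sxy = sum((xi-xbar)(yi-ybar)) = -39
Sxx = sum((xi-xbar)^2) = 78.75
Syy = sum((yi-ybar)^2) = 30
sqrt(Sxx*Syy) ≈ 48.605555
r = Sxy / sqrt(Sxx*Syy) = -39 / 48.605555 ≈ -0.802377

-0.8024


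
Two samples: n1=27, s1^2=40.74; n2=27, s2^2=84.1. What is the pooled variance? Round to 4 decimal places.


sp^2 = ((n1-1)*s1^2 + (n2-1)*s2^2)/(n1+n2-2)
(n1-1)*s1^2 = 26 * 40.74 = 1059.24
(n2-1)*s2^2 = 26 * 84.1 = 2186.6
numerator = 1059.24 + 2186.6 = 3245.84
n1+n2-2 = 52
sp^2 = 3245.84 / 52 = 62.42

62.4200


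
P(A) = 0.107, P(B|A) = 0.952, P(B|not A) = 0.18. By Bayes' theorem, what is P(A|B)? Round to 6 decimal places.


P(A|B) = P(B|A)*P(A) / P(B), P(B) = P(B|A)*P(A) + P(B|not A)*P(not A)
P(B|A)*P(A) = 0.952 * 0.107 = 0.101864
P(B|not A)*P(not A) = 0.18 * 0.893 = 0.16074
P(B) = 0.101864 + 0.16074 = 0.262604
P(A|B) = 0.101864 / 0.262604 ≈ 0.38789965

0.387900


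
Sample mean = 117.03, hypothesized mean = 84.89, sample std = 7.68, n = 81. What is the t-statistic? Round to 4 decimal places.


t = (xbar - mu0) / (s/sqrt(n))
xbar - mu0 = 117.03 - 84.89 = 32.14
sqrt(81) = 9
s/sqrt(n) = 7.68 / 9 = 64/75 ≈ 0.85333333
t = 32.14 / 0.85333333 = 4821/128 ≈ 37.664063

37.6641


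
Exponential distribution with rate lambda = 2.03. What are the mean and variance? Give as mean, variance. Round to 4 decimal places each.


mean = 1/lam, var = 1/lam^2
mean = 1 / 2.03 = 100/203 ≈ 0.492611
lam^2 = 2.03^2 = 4.1209
var = 1 / 4.1209 ≈ 0.242665

0.4926, 0.2427


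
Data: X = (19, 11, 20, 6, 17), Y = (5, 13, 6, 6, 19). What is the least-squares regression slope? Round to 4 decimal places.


b = sum((xi-xbar)(yi-ybar)) / sum((xi-xbar)^2)
n = 5, xbar = 73/5 = 14.6, ybar = 49/5 = 9.8
Sxy = sum((xi-xbar)(yi-ybar)) = 1.6
Sxx = sum((xi-xbar)^2) = 141.2
b = Sxy / Sxx = 4/353 ≈ 0.011331

0.0113


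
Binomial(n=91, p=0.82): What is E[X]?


E[X] = n*p = 91 * 0.82 = 74.62

74.62


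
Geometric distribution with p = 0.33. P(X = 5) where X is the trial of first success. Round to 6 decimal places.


P = (1-p)^(k-1) * p
(1-p)^(k-1) = 0.67^4 ≈ 0.2015112
P = 0.2015112 * 0.33 ≈ 0.06649870

0.066499


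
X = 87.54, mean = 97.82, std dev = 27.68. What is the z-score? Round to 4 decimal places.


z = (X - mu) / sigma
X - mu = 87.54 - 97.82 = -10.28
z = -10.28 / 27.68 = -257/692 ≈ -0.371387

-0.3714


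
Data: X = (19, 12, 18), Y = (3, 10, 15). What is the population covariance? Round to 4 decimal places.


Cov = (1/n)*sum((xi-xbar)(yi-ybar))
n = 3, xbar = 49/3 ≈ 16.333333, ybar = 28/3 ≈ 9.333333
sum((xi-xbar)(yi-ybar)) = -31/3 ≈ -10.333333
Cov = -10.333333 / 3 = -31/9 ≈ -3.444444

-3.4444


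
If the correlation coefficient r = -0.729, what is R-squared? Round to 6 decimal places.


R^2 = r^2 = (-0.729)^2 = 0.531441

0.531441


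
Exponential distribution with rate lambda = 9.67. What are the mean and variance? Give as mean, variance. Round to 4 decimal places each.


mean = 1/lam, var = 1/lam^2
mean = 1 / 9.67 = 100/967 ≈ 0.103413
lam^2 = 9.67^2 = 93.5089
var = 1 / 93.5089 ≈ 0.010694

0.1034, 0.0107


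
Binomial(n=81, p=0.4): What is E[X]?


E[X] = n*p = 81 * 0.4 = 32.4

32.4


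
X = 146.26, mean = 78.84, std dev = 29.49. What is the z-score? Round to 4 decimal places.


z = (X - mu) / sigma
X - mu = 146.26 - 78.84 = 67.42
z = 67.42 / 29.49 = 6742/2949 ≈ 2.286199

2.2862


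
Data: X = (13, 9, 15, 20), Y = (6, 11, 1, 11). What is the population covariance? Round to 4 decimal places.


Cov = (1/n)*sum((xi-xbar)(yi-ybar))
n = 4, xbar = 57/4 = 14.25, ybar = 29/4 = 7.25
sum((xi-xbar)(yi-ybar)) = -1.25
Cov = -1.25 / 4 = -0.3125

-0.3125


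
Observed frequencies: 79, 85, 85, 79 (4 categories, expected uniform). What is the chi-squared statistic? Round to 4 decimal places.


chi2 = sum((O-E)^2/E), E = total/4
total = 328, E = 328/4 = 82
(79 - 82)^2 / 82 = 9 / 82 = 9/82 ≈ 0.109756
(85 - 82)^2 / 82 = 9 / 82 = 9/82 ≈ 0.109756
(85 - 82)^2 / 82 = 9 / 82 = 9/82 ≈ 0.109756
(79 - 82)^2 / 82 = 9 / 82 = 9/82 ≈ 0.109756
chi2 = 18/41 ≈ 0.439024

0.4390


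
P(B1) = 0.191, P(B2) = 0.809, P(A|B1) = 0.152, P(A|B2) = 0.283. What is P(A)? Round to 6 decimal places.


P(A) = P(A|B1)*P(B1) + P(A|B2)*P(B2)
P(A|B1)*P(B1) = 0.152 * 0.191 = 0.029032
P(A|B2)*P(B2) = 0.283 * 0.809 = 0.228947
P(A) = 0.029032 + 0.228947 = 0.257979

0.257979


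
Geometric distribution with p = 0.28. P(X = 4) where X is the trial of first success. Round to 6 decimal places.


P = (1-p)^(k-1) * p
(1-p)^(k-1) = 0.72^3 = 0.373248
P = 0.373248 * 0.28 ≈ 0.1045094

0.104509


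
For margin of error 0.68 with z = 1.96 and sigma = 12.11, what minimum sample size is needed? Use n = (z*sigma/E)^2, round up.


z*sigma/E = 1.96 * 12.11 / 0.68 = 59339/1700 ≈ 34.905294
(z*sigma/E)^2 ≈ 1218.379557
round up: n = 1219

1219


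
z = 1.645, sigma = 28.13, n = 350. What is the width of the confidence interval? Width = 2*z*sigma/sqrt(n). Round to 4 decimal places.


width = 2*z*sigma/sqrt(n)
2*z*sigma = 2 * 1.645 * 28.13 = 92.5477
sqrt(350) ≈ 18.708287
width = 92.5477 / 18.708287 ≈ 4.946883

4.9469


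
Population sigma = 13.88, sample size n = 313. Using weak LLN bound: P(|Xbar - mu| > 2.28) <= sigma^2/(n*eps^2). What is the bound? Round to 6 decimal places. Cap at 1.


bound = min(1, sigma^2/(n*eps^2))
sigma^2 = 13.88^2 = 192.6544
n*eps^2 = 313 * 2.28^2 = 313 * 5.1984 = 1627.0992
sigma^2/(n*eps^2) = 192.6544 / 1627.0992 ≈ 0.11840360

0.118404


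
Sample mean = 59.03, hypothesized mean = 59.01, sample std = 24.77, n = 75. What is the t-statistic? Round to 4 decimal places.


t = (xbar - mu0) / (s/sqrt(n))
xbar - mu0 = 59.03 - 59.01 = 0.02
sqrt(75) ≈ 8.66025404
s/sqrt(n) = 24.77 / 8.66025404 ≈ 2.86019323
t = 0.02 / 2.86019323 ≈ 0.006993

0.0070


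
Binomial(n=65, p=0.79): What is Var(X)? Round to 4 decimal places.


Var = n*p*(1-p) = 65 * 0.79 * 0.21 = 10.7835

10.7835


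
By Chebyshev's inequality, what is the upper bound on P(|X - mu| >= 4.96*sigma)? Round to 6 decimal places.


P <= 1/k^2
k^2 = 4.96^2 = 24.6016
1/k^2 = 1 / 24.6016 ≈ 0.04064776

0.040648


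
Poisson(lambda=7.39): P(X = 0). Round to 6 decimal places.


P = e^(-lam) * lam^k / k!
e^(-7.39) ≈ 0.0006173960
lam^k = 7.39^0 = 1
k! = 0! = 1
P = 0.0006173960 * 1 / 1 ≈ 0.000617

0.000617


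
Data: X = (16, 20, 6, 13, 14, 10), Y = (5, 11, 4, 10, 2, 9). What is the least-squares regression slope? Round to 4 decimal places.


b = sum((xi-xbar)(yi-ybar)) / sum((xi-xbar)^2)
n = 6, xbar = 79/6 ≈ 13.166667, ybar = 41/6 ≈ 6.833333
Sxy = sum((xi-xbar)(yi-ybar)) = 193/6 ≈ 32.166667
Sxx = sum((xi-xbar)^2) = 701/6 ≈ 116.833333
b = Sxy / Sxx = 193/701 ≈ 0.275321

0.2753


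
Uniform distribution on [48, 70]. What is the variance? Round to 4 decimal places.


Var = (b-a)^2 / 12
(b-a)^2 = (70 - 48)^2 = 484
Var = 484/12 ≈ 40.333333

40.3333


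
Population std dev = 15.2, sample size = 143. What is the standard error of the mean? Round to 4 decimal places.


SE = sigma / sqrt(n)
sqrt(143) ≈ 11.958261
SE = 15.2 / 11.958261 ≈ 1.271088

1.2711


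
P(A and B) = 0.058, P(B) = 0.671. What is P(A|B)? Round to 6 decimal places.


P(A|B) = P(A and B) / P(B) = 0.058 / 0.671 = 58/671 ≈ 0.08643815

0.086438


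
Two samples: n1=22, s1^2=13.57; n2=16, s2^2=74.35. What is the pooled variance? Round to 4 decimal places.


sp^2 = ((n1-1)*s1^2 + (n2-1)*s2^2)/(n1+n2-2)
(n1-1)*s1^2 = 21 * 13.57 = 284.97
(n2-1)*s2^2 = 15 * 74.35 = 1115.25
numerator = 284.97 + 1115.25 = 1400.22
n1+n2-2 = 36
sp^2 = 1400.22 / 36 = 38.895

38.8950


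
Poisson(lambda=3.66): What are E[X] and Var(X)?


E[X] = Var(X) = lambda = 3.66

3.66, 3.66


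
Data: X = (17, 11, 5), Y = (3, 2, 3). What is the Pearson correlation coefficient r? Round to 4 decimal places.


r = sum((xi-xbar)(yi-ybar)) / sqrt(sum((xi-xbar)^2) * sum((yi-ybar)^2))
n = 3, xbar = 33/3 = 11, ybar = 8/3 ≈ 2.666667
Sxy = sum((xi-xbar)(yi-ybar)) = 0
Sxx = sum((xi-xbar)^2) = 72
Syy = sum((yi-ybar)^2) = 2/3 ≈ 0.666667
sqrt(Sxx*Syy) ≈ 6.928203
r = Sxy / sqrt(Sxx*Syy) = 0 / 6.928203 ≈ 0.000000

0.0000


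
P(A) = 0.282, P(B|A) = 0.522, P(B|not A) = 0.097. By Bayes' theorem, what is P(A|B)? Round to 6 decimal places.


P(A|B) = P(B|A)*P(A) / P(B), P(B) = P(B|A)*P(A) + P(B|not A)*P(not A)
P(B|A)*P(A) = 0.522 * 0.282 = 0.147204
P(B|not A)*P(not A) = 0.097 * 0.718 = 0.069646
P(B) = 0.147204 + 0.069646 = 0.21685
P(A|B) = 0.147204 / 0.21685 ≈ 0.67882868

0.678829


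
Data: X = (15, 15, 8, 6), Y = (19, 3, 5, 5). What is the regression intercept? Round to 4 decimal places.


a = ybar - b*xbar, where b = sum((xi-xbar)(yi-ybar)) / sum((xi-xbar)^2)
n = 4, xbar = 44/4 = 11, ybar = 32/4 = 8
Sxy = sum((xi-xbar)(yi-ybar)) = 48
Sxx = sum((xi-xbar)^2) = 66
b = Sxy / Sxx = 8/11 ≈ 0.727273
a = 8 - 0.727273 * 11 = 0

0.0000


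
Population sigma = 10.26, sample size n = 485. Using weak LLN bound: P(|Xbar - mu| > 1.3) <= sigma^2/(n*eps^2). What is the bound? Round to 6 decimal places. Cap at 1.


bound = min(1, sigma^2/(n*eps^2))
sigma^2 = 10.26^2 = 105.2676
n*eps^2 = 485 * 1.3^2 = 485 * 1.69 = 819.65
sigma^2/(n*eps^2) = 105.2676 / 819.65 ≈ 0.12842994

0.128430


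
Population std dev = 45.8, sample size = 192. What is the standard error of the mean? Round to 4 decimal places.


SE = sigma / sqrt(n)
sqrt(192) ≈ 13.856406
SE = 45.8 / 13.856406 ≈ 3.305330

3.3053


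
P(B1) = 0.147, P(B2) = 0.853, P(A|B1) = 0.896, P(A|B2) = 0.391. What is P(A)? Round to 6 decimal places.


P(A) = P(A|B1)*P(B1) + P(A|B2)*P(B2)
P(A|B1)*P(B1) = 0.896 * 0.147 = 0.131712
P(A|B2)*P(B2) = 0.391 * 0.853 = 0.333523
P(A) = 0.131712 + 0.333523 = 0.465235

0.465235


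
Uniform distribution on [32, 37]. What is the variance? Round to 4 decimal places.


Var = (b-a)^2 / 12
(b-a)^2 = (37 - 32)^2 = 25
Var = 25/12 ≈ 2.083333

2.0833


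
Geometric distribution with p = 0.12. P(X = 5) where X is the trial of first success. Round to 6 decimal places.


P = (1-p)^(k-1) * p
(1-p)^(k-1) = 0.88^4 ≈ 0.5996954
P = 0.5996954 * 0.12 ≈ 0.07196344

0.071963


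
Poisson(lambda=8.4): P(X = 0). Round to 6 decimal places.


P = e^(-lam) * lam^k / k!
e^(-8.4) ≈ 0.0002248673
lam^k = 8.4^0 = 1
k! = 0! = 1
P = 0.0002248673 * 1 / 1 ≈ 0.000225

0.000225


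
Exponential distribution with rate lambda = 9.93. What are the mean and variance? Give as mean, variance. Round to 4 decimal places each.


mean = 1/lam, var = 1/lam^2
mean = 1 / 9.93 = 100/993 ≈ 0.100705
lam^2 = 9.93^2 = 98.6049
var = 1 / 98.6049 ≈ 0.010141

0.1007, 0.0101


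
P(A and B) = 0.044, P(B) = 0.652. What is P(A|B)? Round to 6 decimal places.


P(A|B) = P(A and B) / P(B) = 0.044 / 0.652 = 11/163 ≈ 0.06748466

0.067485


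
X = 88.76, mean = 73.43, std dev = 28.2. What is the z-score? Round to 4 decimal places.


z = (X - mu) / sigma
X - mu = 88.76 - 73.43 = 15.33
z = 15.33 / 28.2 = 511/940 ≈ 0.543617

0.5436


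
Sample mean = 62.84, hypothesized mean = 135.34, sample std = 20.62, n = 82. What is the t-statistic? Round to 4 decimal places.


t = (xbar - mu0) / (s/sqrt(n))
xbar - mu0 = 62.84 - 135.34 = -72.5
sqrt(82) ≈ 9.05538514
s/sqrt(n) = 20.62 / 9.05538514 ≈ 2.27709807
t = -72.5 / 2.27709807 ≈ -31.838769

-31.8388


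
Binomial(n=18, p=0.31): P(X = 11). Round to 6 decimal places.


P = C(n,k) * p^k * (1-p)^(n-k)
C(18,11) = 31824
p^k = 0.31^11 ≈ 0.000002540848
(1-p)^(n-k) = 0.69^7 ≈ 0.07446353
P = 31824 * 0.000002540848 * 0.07446353 ≈ 0.006021

0.006021


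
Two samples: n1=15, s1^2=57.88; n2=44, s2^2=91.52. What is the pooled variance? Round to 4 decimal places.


sp^2 = ((n1-1)*s1^2 + (n2-1)*s2^2)/(n1+n2-2)
(n1-1)*s1^2 = 14 * 57.88 = 810.32
(n2-1)*s2^2 = 43 * 91.52 = 3935.36
numerator = 810.32 + 3935.36 = 4745.68
n1+n2-2 = 57
sp^2 = 4745.68 / 57 = 118642/1425 ≈ 83.257544

83.2575


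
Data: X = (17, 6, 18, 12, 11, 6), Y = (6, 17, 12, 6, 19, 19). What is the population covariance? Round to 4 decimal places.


Cov = (1/n)*sum((xi-xbar)(yi-ybar))
n = 6, xbar = 70/6 = 35/3 ≈ 11.666667, ybar = 79/6 ≈ 13.166667
sum((xi-xbar)(yi-ybar)) = -320/3 ≈ -106.666667
Cov = -106.666667 / 6 = -160/9 ≈ -17.777778

-17.7778


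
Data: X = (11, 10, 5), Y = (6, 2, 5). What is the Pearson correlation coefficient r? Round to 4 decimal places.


r = sum((xi-xbar)(yi-ybar)) / sqrt(sum((xi-xbar)^2) * sum((yi-ybar)^2))
n = 3, xbar = 26/3 ≈ 8.666667, ybar = 13/3 ≈ 4.333333
Sxy = sum((xi-xbar)(yi-ybar)) = -5/3 ≈ -1.666667
Sxx = sum((xi-xbar)^2) = 62/3 ≈ 20.666667
Syy = sum((yi-ybar)^2) = 26/3 ≈ 8.666667
sqrt(Sxx*Syy) ≈ 13.383240
r = Sxy / sqrt(Sxx*Syy) = -1.666667 / 13.383240 ≈ -0.124534

-0.1245


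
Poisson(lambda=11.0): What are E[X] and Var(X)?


E[X] = Var(X) = lambda = 11.0

11.0, 11.0


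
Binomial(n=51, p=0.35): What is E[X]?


E[X] = n*p = 51 * 0.35 = 17.85

17.85


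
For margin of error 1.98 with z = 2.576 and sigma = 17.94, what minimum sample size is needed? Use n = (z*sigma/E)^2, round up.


z*sigma/E = 2.576 * 17.94 / 1.98 = 96278/4125 ≈ 23.340121
(z*sigma/E)^2 ≈ 544.761258
round up: n = 545

545


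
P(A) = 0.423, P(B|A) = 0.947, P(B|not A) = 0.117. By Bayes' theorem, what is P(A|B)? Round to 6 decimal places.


P(A|B) = P(B|A)*P(A) / P(B), P(B) = P(B|A)*P(A) + P(B|not A)*P(not A)
P(B|A)*P(A) = 0.947 * 0.423 = 0.400581
P(B|not A)*P(not A) = 0.117 * 0.577 = 0.067509
P(B) = 0.400581 + 0.067509 = 0.46809
P(A|B) = 0.400581 / 0.46809 ≈ 0.85577774

0.855778


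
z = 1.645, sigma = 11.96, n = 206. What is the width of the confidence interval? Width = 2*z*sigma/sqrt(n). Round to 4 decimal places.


width = 2*z*sigma/sqrt(n)
2*z*sigma = 2 * 1.645 * 11.96 = 39.3484
sqrt(206) ≈ 14.352700
width = 39.3484 / 14.352700 ≈ 2.741533

2.7415


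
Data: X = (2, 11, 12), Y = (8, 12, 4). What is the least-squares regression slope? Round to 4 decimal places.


b = sum((xi-xbar)(yi-ybar)) / sum((xi-xbar)^2)
n = 3, xbar = 25/3 ≈ 8.333333, ybar = 24/3 = 8
Sxy = sum((xi-xbar)(yi-ybar)) = -4
Sxx = sum((xi-xbar)^2) = 182/3 ≈ 60.666667
b = Sxy / Sxx = -6/91 ≈ -0.065934

-0.0659


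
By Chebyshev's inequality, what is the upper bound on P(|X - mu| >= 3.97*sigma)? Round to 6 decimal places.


P <= 1/k^2
k^2 = 3.97^2 = 15.7609
1/k^2 = 1 / 15.7609 ≈ 0.06344815

0.063448


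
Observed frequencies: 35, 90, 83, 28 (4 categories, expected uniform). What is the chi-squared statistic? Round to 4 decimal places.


chi2 = sum((O-E)^2/E), E = total/4
total = 236, E = 236/4 = 59
(35 - 59)^2 / 59 = 576 / 59 = 576/59 ≈ 9.762712
(90 - 59)^2 / 59 = 961 / 59 = 961/59 ≈ 16.288136
(83 - 59)^2 / 59 = 576 / 59 = 576/59 ≈ 9.762712
(28 - 59)^2 / 59 = 961 / 59 = 961/59 ≈ 16.288136
chi2 = 3074/59 ≈ 52.101695

52.1017


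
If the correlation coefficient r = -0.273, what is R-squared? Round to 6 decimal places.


R^2 = r^2 = (-0.273)^2 = 0.074529

0.074529


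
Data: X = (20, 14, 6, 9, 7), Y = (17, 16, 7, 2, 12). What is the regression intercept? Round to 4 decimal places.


a = ybar - b*xbar, where b = sum((xi-xbar)(yi-ybar)) / sum((xi-xbar)^2)
n = 5, xbar = 56/5 = 11.2, ybar = 54/5 = 10.8
Sxy = sum((xi-xbar)(yi-ybar)) = 103.2
Sxx = sum((xi-xbar)^2) = 134.8
b = Sxy / Sxx = 258/337 ≈ 0.765579
a = 10.8 - 0.765579 * 11.2 = 750/337 ≈ 2.225519

2.2255


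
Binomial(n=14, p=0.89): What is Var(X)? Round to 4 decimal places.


Var = n*p*(1-p) = 14 * 0.89 * 0.11 = 1.3706

1.3706


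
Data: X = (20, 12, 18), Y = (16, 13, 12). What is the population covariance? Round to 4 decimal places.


Cov = (1/n)*sum((xi-xbar)(yi-ybar))
n = 3, xbar = 50/3 ≈ 16.666667, ybar = 41/3 ≈ 13.666667
sum((xi-xbar)(yi-ybar)) = 26/3 ≈ 8.666667
Cov = 8.666667 / 3 = 26/9 ≈ 2.888889

2.8889


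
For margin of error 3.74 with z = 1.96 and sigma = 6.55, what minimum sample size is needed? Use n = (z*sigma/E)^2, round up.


z*sigma/E = 1.96 * 6.55 / 3.74 = 6419/1870 ≈ 3.432620
(z*sigma/E)^2 ≈ 11.782882
round up: n = 12

12


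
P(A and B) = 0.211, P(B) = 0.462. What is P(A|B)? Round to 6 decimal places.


P(A|B) = P(A and B) / P(B) = 0.211 / 0.462 = 211/462 ≈ 0.45670996

0.456710


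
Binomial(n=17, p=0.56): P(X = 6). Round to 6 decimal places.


P = C(n,k) * p^k * (1-p)^(n-k)
C(17,6) = 12376
p^k = 0.56^6 ≈ 0.03084098
(1-p)^(n-k) = 0.44^11 ≈ 0.0001196684
P = 12376 * 0.03084098 * 0.0001196684 ≈ 0.045676

0.045676


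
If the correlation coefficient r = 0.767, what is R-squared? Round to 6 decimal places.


R^2 = r^2 = (0.767)^2 = 0.588289

0.588289


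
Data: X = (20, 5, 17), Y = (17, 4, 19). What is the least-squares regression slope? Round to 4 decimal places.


b = sum((xi-xbar)(yi-ybar)) / sum((xi-xbar)^2)
n = 3, xbar = 42/3 = 14, ybar = 40/3 ≈ 13.333333
Sxy = sum((xi-xbar)(yi-ybar)) = 123
Sxx = sum((xi-xbar)^2) = 126
b = Sxy / Sxx = 41/42 ≈ 0.976190

0.9762


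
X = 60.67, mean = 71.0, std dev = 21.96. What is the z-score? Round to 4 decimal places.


z = (X - mu) / sigma
X - mu = 60.67 - 71.0 = -10.33
z = -10.33 / 21.96 = -1033/2196 ≈ -0.470401

-0.4704


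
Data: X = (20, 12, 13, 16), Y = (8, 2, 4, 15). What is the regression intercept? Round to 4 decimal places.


a = ybar - b*xbar, where b = sum((xi-xbar)(yi-ybar)) / sum((xi-xbar)^2)
n = 4, xbar = 61/4 = 15.25, ybar = 29/4 = 7.25
Sxy = sum((xi-xbar)(yi-ybar)) = 33.75
Sxx = sum((xi-xbar)^2) = 38.75
b = Sxy / Sxx = 27/31 ≈ 0.870968
a = 7.25 - 0.870968 * 15.25 = -187/31 ≈ -6.032258

-6.0323


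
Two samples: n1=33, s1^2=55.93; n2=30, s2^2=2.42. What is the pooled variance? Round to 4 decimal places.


sp^2 = ((n1-1)*s1^2 + (n2-1)*s2^2)/(n1+n2-2)
(n1-1)*s1^2 = 32 * 55.93 = 1789.76
(n2-1)*s2^2 = 29 * 2.42 = 70.18
numerator = 1789.76 + 70.18 = 1859.94
n1+n2-2 = 61
sp^2 = 1859.94 / 61 = 92997/3050 ≈ 30.490820

30.4908


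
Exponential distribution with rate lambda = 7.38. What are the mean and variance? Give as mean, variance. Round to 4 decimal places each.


mean = 1/lam, var = 1/lam^2
mean = 1 / 7.38 = 50/369 ≈ 0.135501
lam^2 = 7.38^2 = 54.4644
var = 1 / 54.4644 ≈ 0.018361

0.1355, 0.0184
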